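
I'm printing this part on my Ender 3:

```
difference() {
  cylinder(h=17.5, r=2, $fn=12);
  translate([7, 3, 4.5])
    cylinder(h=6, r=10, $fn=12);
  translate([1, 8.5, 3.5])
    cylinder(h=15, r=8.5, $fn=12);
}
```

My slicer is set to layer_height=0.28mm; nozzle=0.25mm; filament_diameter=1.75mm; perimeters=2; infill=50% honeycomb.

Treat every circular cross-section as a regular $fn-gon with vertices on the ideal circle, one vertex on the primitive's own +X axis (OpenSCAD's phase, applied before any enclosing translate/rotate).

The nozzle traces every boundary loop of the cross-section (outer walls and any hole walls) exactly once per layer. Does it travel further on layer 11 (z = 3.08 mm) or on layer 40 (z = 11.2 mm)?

Layer 11 (z = 3.08): the cylinder: section is a regular 12-gon, circumradius r=2 (perimeter = 2·12·2.000·sin(180°/12) = 12.42 mm); the cylinder at (7, 3) is absent (z outside [4.5, 10.5]); the cylinder at (1, 8.5) is not intersected at this z (z outside [3.5, 18.5]); Taking the first minus the rest: none of the subtracted shapes is present at this height, so the r=2 cylinder is unchanged — boundary = 12.42 mm. So its perimeter = 12.42 mm. Layer 40 (z = 11.2): the cylinder: section is a regular 12-gon, circumradius r=2 (perimeter = 2·12·2.000·sin(180°/12) = 12.42 mm); the cylinder at (7, 3) is not intersected at this z (z outside [4.5, 10.5]); the r=8.5 cylinder at (1, 8.5) gives a regular 12-gon of circumradius 8.5 (constant along its height) (perimeter = 2·12·8.500·sin(180°/12) = 52.80 mm); Taking the first minus the rest: starting from the r=2 cylinder, the r=8.5 cylinder at (1, 8.5) partially overlaps it — only the 4.75 mm² overlap (of its 216.75 mm²) is removed, clipping the outline — boundary = 11.11 mm. So its perimeter = 11.11 mm. Layer 11 is larger (12.42 vs 11.11 mm).

layer 11 (z = 3.08 mm)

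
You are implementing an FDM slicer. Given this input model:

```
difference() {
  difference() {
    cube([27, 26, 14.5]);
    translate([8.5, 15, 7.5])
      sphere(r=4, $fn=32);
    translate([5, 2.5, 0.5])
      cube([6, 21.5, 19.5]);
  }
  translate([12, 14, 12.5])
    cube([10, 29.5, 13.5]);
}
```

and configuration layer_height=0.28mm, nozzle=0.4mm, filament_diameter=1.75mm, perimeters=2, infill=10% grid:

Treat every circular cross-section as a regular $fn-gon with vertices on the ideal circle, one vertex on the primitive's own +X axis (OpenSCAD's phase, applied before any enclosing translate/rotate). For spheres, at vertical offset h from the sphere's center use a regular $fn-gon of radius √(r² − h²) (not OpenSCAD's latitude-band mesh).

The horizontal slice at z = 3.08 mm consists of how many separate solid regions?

1

At z = 3.08 mm: the 27×26 cube contributes its full rectangle; the sphere at (8.5, 15) is not intersected at this z (|z−center|=4.420 > r=4); the 6×21.5 cube at (5, 2.5) contributes its full rectangle; Taking the first minus the rest: starting from the 27×26 cube, the 6×21.5 cube at (5, 2.5) lies wholly inside it (removes its full 129.00 mm² and its 55.00 mm outline becomes a hole wall) — 1 connected region with 1 hole; the cube at (12, 14) is not intersected at this z (z outside [12.5, 26]); Taking the first minus the rest: none of the subtracted shapes is present at this height, so that combined region is unchanged — 1 connected region with 1 hole. The result has 1 disconnected region.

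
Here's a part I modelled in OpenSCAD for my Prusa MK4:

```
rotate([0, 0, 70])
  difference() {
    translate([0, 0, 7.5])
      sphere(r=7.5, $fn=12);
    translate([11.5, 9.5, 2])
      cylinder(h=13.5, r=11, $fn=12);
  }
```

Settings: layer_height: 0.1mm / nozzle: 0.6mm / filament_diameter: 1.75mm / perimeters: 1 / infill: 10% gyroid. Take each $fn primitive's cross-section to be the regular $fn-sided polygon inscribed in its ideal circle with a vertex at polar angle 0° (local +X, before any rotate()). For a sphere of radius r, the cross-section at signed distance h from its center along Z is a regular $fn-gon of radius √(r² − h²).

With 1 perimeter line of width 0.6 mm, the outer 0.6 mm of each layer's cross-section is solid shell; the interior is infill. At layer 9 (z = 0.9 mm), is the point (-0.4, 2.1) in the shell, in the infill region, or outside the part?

At z = 0.9 mm: the sphere: section is a regular 12-gon, circumradius = √(r²−h²) = √(7.5²−6.6²) = 3.562; the cylinder at (11.5, 9.5) is not intersected at this z (z outside [2, 15.5]); Subtracting the remaining from the first: none of the subtracted shapes is present at this height, so the r=7.5 sphere is unchanged — 1 connected region; (rotated 70° about Z; rotation is an isometry so areas/perimeters/island counts are preserved). Overall, the cross-section is a single solid region. Undo the 70° rotation: the query point maps to (1.837, 1.094) in the un-rotated model frame. The nearest boundary edge runs (3.09, 1.78)→(1.78, 3.09); distance from the point to it = 1.37 mm. The point is inside the cross-section and 1.37 mm from the nearest boundary — more than the 0.6 mm shell width (1 × 0.6), so it's in the infill interior.

infill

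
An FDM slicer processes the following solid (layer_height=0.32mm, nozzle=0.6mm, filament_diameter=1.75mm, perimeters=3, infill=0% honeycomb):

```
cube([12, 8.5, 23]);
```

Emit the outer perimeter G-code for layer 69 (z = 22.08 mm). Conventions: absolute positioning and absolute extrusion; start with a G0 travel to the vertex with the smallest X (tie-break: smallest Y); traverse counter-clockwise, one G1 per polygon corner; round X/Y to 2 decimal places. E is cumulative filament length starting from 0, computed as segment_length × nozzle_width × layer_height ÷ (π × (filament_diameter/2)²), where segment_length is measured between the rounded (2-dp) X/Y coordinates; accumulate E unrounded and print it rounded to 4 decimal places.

At z = 22.08 mm: the cube (footprint 12×8.5) is included at this height. The outline is a single polygon with 4 vertices. Extrusion per mm of travel: 0.6 × 0.32 / (π × 0.875²) = 0.079824. Accumulating E over each segment gives final E = 3.2728.

G0 X0.00 Y0.00 Z22.08
G1 X12.00 Y0.00 E0.9579
G1 X12.00 Y8.50 E1.6364
G1 X0.00 Y8.50 E2.5943
G1 X0.00 Y0.00 E3.2728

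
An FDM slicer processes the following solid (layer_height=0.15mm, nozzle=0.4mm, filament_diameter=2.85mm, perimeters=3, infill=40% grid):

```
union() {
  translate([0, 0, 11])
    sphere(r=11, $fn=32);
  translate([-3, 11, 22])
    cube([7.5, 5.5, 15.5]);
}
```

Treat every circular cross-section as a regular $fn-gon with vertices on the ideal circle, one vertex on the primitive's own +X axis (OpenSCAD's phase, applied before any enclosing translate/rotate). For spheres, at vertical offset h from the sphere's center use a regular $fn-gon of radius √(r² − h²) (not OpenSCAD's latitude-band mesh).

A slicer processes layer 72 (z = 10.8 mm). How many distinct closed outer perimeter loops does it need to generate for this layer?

1

At z = 10.8 mm: the sphere: section is a regular 32-gon, circumradius = √(r²−h²) = √(11²−0.2²) = 10.998; the cube at (-3, 11) is not intersected at this z (z outside [22, 37.5]); Taking the union: only the r=11 sphere is present, so the union is just that shape — 1 connected region. The result has 1 disconnected region.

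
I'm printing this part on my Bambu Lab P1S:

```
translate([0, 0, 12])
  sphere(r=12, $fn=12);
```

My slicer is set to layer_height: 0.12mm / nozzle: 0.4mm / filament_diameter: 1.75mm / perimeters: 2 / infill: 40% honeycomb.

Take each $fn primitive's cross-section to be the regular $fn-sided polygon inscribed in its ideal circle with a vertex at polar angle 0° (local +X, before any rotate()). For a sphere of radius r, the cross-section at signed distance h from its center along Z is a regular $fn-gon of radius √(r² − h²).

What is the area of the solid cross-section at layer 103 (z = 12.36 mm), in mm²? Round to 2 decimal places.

At z = 12.36 mm: the r=12 sphere slices to a regular 12-gon of circumradius 11.995 (√(r²−h²) with h=0.36 from center) (area = (12/2)·11.995²·sin(360°/12) = 431.61 mm²). Overall, the cross-section is a single solid region. Net area = 431.61 mm².

431.61 mm²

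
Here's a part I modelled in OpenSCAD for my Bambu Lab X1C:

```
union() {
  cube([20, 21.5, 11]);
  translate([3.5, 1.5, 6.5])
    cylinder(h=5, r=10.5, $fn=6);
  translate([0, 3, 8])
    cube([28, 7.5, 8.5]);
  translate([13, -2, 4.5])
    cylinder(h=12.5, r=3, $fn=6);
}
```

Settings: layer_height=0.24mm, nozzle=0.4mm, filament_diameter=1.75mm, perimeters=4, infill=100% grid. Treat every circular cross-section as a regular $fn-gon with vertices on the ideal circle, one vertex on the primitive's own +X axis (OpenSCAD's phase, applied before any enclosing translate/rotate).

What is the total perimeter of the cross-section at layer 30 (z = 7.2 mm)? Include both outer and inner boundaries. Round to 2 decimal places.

At z = 7.2 mm: the cube (footprint 20×21.5) is included at this height (perimeter 83.00 mm); the cylinder at (3.5, 1.5): section is a regular 6-gon, circumradius r=10.5 (perimeter = 2·6·10.500·sin(180°/6) = 63.00 mm); the cube at (0, 3) is absent (z outside [8, 16.5]); the cylinder at (13, -2): section is a regular 6-gon, circumradius r=3 (perimeter = 2·6·3.000·sin(180°/6) = 18.00 mm); Combining (union): the regions partially overlap (shared area 131.44 mm²), so the edge portions inside another operand are dropped and the merged outline is re-measured after clipping — boundary = 104.62 mm. Overall, the cross-section is a single solid region. Total boundary length (outer) = 104.62 mm.

104.62 mm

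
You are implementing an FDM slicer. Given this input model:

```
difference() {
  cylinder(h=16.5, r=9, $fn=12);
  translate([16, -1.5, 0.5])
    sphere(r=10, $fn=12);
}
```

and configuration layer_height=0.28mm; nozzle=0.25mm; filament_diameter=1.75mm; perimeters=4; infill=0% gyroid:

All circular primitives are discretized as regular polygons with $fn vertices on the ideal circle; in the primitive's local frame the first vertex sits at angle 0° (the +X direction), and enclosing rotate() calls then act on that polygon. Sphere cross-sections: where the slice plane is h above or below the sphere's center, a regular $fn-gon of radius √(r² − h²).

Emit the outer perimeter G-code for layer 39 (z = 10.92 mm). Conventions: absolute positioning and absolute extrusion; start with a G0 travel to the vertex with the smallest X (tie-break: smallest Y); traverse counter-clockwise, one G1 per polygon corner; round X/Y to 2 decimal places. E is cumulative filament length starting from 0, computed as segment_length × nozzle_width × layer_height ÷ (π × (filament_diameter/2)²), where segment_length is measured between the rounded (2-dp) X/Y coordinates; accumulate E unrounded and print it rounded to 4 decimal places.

At z = 10.92 mm: the cylinder: section is a regular 12-gon, circumradius r=9; the sphere at (16, -1.5) does not reach this height (|z−center|=10.420 > r=10); Taking the first minus the rest: none of the subtracted shapes is present at this height, so the r=9 cylinder is unchanged — 1 connected region. The outline is a single polygon with 12 vertices. Extrusion per mm of travel: 0.25 × 0.28 / (π × 0.875²) = 0.029103. Accumulating E over each segment gives final E = 1.6265.

G0 X-9.00 Y0.00 Z10.92
G1 X-7.79 Y-4.50 E0.1356
G1 X-4.50 Y-7.79 E0.2710
G1 X0.00 Y-9.00 E0.4066
G1 X4.50 Y-7.79 E0.5422
G1 X7.79 Y-4.50 E0.6777
G1 X9.00 Y0.00 E0.8133
G1 X7.79 Y4.50 E0.9489
G1 X4.50 Y7.79 E1.0843
G1 X0.00 Y9.00 E1.2199
G1 X-4.50 Y7.79 E1.3555
G1 X-7.79 Y4.50 E1.4909
G1 X-9.00 Y0.00 E1.6265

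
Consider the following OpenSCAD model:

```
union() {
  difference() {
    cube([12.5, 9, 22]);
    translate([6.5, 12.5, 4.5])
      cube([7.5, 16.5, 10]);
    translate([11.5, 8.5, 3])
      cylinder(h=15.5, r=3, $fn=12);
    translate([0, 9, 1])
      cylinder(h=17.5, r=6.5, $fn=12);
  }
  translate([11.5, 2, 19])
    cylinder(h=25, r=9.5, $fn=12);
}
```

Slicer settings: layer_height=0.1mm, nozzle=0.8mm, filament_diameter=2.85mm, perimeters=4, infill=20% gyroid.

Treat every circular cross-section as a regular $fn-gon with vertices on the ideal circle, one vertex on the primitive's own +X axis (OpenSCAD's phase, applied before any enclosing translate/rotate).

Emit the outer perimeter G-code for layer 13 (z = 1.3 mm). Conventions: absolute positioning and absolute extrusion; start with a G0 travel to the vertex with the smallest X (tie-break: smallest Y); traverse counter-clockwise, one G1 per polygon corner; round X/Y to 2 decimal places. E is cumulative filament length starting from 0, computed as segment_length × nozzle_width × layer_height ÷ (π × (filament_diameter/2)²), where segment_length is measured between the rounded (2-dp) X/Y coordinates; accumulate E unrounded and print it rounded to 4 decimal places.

At z = 1.3 mm: the cube (footprint 12.5×9) is included at this height; the cube at (6.5, 12.5) does not reach this height (z outside [4.5, 14.5]); the cylinder at (11.5, 8.5) does not reach this height (z outside [3, 18.5]); the cylinder at (0, 9): section is a regular 12-gon, circumradius r=6.5; Subtracting the remaining from the first: starting from the 12.5×9 cube, the r=6.5 cylinder at (0, 9) partially overlaps it — only the 31.69 mm² overlap (of its 126.75 mm²) is removed, clipping the outline — 1 connected region; the cylinder at (11.5, 2) does not reach this height (z outside [19, 44]); Merging all regions: only the result so far is present, so the union is just that shape — 1 connected region. The outline is a single polygon with 7 vertices. Extrusion per mm of travel: 0.8 × 0.1 / (π × 1.425²) = 0.012540. Accumulating E over each segment gives final E = 0.5028.

G0 X0.00 Y0.00 Z1.30
G1 X12.50 Y0.00 E0.1568
G1 X12.50 Y9.00 E0.2696
G1 X6.50 Y9.00 E0.3449
G1 X5.63 Y5.75 E0.3871
G1 X3.25 Y3.37 E0.4293
G1 X0.00 Y2.50 E0.4715
G1 X0.00 Y0.00 E0.5028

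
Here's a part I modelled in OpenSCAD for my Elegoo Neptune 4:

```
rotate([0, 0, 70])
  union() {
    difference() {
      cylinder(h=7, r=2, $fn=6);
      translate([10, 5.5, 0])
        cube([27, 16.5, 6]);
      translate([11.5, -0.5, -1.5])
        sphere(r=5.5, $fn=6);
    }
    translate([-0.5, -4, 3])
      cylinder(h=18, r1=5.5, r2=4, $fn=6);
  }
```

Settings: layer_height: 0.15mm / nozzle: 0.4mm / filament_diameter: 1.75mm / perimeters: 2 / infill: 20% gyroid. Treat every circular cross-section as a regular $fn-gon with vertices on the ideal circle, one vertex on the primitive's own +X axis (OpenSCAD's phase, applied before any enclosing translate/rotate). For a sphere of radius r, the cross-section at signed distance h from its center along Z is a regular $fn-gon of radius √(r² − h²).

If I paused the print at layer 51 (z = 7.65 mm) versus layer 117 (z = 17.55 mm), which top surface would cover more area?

layer 51 (z = 7.65 mm)

Layer 51 (z = 7.65): the cylinder is not intersected at this z (z outside [0, 7]); the cube at (10, 5.5) does not reach this height (z outside [0, 6]); the sphere at (11.5, -0.5) does not reach this height (|z−center|=9.150 > r=5.5); Taking the first minus the rest: the first operand is absent here, so nothing remains; the cone at (-0.5, -4) (r1=5.5→r2=4) has section circumradius 5.112 here — a regular 6-gon (area = (6/2)·5.112²·sin(360°/6) = 67.91 mm²); Taking the union: only the cone at (-0.5, -4) is present, so the union is just that shape — area = 67.91 mm²; (rotated 70° about Z; rotation is an isometry so areas/perimeters/island counts are preserved). So its area = 67.91 mm². Layer 117 (z = 17.55): the cylinder is not intersected at this z (z outside [0, 7]); the cube at (10, 5.5) is absent (z outside [0, 6]); the sphere at (11.5, -0.5) is absent (|z−center|=19.050 > r=5.5); After the difference (first − rest): the first operand is absent here, so nothing remains; the cone at (-0.5, -4) contributes a regular 6-gon of circumradius 4.287 (interpolated between r1=5.5 and r2=4 at t=0.808) (area = (6/2)·4.287²·sin(360°/6) = 47.76 mm²); Taking the union: only the cone at (-0.5, -4) is present, so the union is just that shape — area = 47.76 mm²; (rotated 70° about Z; rotation is an isometry so areas/perimeters/island counts are preserved). So its area = 47.76 mm². Layer 51 is larger (67.91 vs 47.76 mm²).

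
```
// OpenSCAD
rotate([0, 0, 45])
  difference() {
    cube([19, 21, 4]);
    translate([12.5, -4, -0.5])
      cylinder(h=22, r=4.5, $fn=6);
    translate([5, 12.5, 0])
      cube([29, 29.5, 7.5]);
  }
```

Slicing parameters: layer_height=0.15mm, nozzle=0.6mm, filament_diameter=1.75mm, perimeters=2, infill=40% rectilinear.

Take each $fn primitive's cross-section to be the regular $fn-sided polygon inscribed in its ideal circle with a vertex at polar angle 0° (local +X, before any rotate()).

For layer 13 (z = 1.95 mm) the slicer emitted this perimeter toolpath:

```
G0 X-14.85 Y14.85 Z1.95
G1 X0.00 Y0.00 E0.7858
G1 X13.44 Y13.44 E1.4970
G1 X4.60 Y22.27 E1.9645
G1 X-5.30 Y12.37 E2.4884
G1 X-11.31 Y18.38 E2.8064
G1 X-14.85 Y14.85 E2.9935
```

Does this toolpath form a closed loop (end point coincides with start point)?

Start point (G0): (-14.85, 14.85). End point (last G1): the path returns to the start — closed.

yes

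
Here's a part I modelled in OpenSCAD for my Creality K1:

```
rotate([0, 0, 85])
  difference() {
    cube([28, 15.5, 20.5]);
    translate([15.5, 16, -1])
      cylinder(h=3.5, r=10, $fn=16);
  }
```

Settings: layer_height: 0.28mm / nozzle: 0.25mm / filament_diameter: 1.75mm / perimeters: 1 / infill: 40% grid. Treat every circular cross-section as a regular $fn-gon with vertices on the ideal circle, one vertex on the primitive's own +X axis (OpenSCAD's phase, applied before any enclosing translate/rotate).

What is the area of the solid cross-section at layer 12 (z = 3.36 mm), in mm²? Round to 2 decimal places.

434.00 mm²

At z = 3.36 mm: the cube (footprint 28×15.5) is included at this height (area 434.00 mm²); the cylinder at (15.5, 16) does not reach this height (z outside [-1, 2.5]); Taking the first minus the rest: none of the subtracted shapes is present at this height, so the 28×15.5 cube is unchanged — area = 434.00 mm²; (rotated 85° about Z; rotation is an isometry so areas/perimeters/island counts are preserved). Overall, the cross-section is a single solid region. Net area = 434.00 mm².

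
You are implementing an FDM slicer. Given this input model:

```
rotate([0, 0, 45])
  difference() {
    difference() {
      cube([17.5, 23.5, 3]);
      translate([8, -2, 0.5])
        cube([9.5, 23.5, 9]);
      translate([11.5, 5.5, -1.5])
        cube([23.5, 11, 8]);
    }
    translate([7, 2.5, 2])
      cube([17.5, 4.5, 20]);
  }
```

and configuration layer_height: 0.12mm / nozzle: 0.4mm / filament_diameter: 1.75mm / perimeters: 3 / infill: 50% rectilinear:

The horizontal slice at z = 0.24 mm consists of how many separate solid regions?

At z = 0.24 mm: the cube (footprint 17.5×23.5) is included at this height; the cube at (8, -2) is absent (z outside [0.5, 9.5]); the 23.5×11 cube at (11.5, 5.5) contributes its full rectangle; Taking the first minus the rest: starting from the 17.5×23.5 cube, the 23.5×11 cube at (11.5, 5.5) partially overlaps it — only the 66.00 mm² overlap (of its 258.50 mm²) is removed, clipping the outline — 1 connected region; the cube at (7, 2.5) is not intersected at this z (z outside [2, 22]); Taking the first minus the rest: none of the subtracted shapes is present at this height, so that combined region is unchanged — 1 connected region; (whole slice rotated 45° about Z — lengths, areas and connectivity unchanged). The result has 1 disconnected region.

1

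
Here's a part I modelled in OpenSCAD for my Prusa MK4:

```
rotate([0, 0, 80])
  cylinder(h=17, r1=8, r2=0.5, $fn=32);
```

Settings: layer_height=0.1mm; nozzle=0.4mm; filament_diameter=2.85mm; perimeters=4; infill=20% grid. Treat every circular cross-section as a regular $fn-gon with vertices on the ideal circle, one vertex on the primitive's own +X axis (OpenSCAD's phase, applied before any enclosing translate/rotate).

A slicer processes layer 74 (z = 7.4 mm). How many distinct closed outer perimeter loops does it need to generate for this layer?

At z = 7.4 mm: the cone contributes a regular 32-gon of circumradius 4.735 (interpolated between r1=8 and r2=0.5 at t=0.435); (whole slice rotated 80° about Z — lengths, areas and connectivity unchanged). The result has 1 disconnected region.

1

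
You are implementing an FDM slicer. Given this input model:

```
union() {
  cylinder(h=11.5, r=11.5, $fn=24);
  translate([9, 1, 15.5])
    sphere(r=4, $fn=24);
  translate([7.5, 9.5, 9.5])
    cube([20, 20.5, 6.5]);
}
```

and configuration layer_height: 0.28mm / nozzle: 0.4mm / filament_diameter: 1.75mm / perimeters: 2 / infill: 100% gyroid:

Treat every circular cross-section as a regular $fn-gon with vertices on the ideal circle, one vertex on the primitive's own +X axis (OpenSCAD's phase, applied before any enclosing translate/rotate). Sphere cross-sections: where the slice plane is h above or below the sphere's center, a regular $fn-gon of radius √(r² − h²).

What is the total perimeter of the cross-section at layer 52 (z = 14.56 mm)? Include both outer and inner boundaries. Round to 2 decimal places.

At z = 14.56 mm: the cylinder is not intersected at this z (z outside [0, 11.5]); the r=4 sphere at (9, 1) slices to a regular 24-gon of circumradius 3.888 (√(r²−h²) with h=0.94 from center) (perimeter = 2·24·3.888·sin(180°/24) = 24.36 mm); the cube at (7.5, 9.5) (footprint 20×20.5) is included at this height (perimeter 81.00 mm); Combining (union): the 2 present regions are separate (no shared area or edge), so areas and boundary lengths simply add and each stays a separate island — boundary = 105.36 mm. Overall, the cross-section has 2 separate islands. Total boundary length (outer) = 105.36 mm.

105.36 mm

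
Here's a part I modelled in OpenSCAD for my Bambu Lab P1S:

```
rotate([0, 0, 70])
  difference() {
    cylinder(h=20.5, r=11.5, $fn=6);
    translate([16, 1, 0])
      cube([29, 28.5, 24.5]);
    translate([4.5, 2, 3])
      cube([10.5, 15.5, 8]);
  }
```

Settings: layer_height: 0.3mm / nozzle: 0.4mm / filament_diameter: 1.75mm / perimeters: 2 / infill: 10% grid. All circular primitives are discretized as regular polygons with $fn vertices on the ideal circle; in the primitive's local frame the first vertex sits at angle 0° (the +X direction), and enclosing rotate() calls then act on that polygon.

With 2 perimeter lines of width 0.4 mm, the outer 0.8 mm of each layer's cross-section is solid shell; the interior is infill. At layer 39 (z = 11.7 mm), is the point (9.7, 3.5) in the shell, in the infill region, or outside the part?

At z = 11.7 mm: the cylinder: section is a regular 6-gon, circumradius r=11.5; the cube at (16, 1) (footprint 29×28.5) is included at this height; the cube at (4.5, 2) does not reach this height (z outside [3, 11]); After the difference (first − rest): starting from the r=11.5 cylinder, the 29×28.5 cube at (16, 1) misses the remaining region (no effect) — 1 connected region; (whole slice rotated 70° about Z — lengths, areas and connectivity unchanged). Overall, the cross-section is a single solid region. Undo the 70° rotation: the query point maps to (6.607, -7.918) in the un-rotated model frame. The nearest boundary edge runs (11.50, 0.00)→(5.75, -9.96); distance from the point to it = 0.28 mm. The point is inside the cross-section, 0.28 mm from the nearest boundary — within the 0.8 mm shell band (2 × 0.4).

shell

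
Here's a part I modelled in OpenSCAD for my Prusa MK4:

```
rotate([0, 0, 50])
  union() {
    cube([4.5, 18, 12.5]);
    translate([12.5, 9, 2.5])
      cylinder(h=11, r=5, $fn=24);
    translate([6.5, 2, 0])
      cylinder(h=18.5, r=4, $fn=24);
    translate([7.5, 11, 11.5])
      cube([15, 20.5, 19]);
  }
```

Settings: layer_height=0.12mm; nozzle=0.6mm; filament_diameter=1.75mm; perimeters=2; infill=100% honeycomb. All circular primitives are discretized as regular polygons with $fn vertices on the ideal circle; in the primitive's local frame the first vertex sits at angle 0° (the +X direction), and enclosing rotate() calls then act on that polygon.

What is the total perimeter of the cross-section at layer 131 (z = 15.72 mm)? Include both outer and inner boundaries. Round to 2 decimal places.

At z = 15.72 mm: the cube is not intersected at this z (z outside [0, 12.5]); the cylinder at (12.5, 9) is not intersected at this z (z outside [2.5, 13.5]); the r=4 cylinder at (6.5, 2) gives a regular 24-gon of circumradius 4 (constant along its height) (perimeter = 2·24·4.000·sin(180°/24) = 25.06 mm); the 15×20.5 cube at (7.5, 11) contributes its full rectangle (perimeter 71.00 mm); Taking the union: the 2 present regions are separate (no shared area or edge), so areas and boundary lengths simply add and each stays a separate island — boundary = 96.06 mm; (rotated 50° about Z; rotation is an isometry so areas/perimeters/island counts are preserved). Overall, the cross-section has 2 separate islands. Total boundary length (outer) = 96.06 mm.

96.06 mm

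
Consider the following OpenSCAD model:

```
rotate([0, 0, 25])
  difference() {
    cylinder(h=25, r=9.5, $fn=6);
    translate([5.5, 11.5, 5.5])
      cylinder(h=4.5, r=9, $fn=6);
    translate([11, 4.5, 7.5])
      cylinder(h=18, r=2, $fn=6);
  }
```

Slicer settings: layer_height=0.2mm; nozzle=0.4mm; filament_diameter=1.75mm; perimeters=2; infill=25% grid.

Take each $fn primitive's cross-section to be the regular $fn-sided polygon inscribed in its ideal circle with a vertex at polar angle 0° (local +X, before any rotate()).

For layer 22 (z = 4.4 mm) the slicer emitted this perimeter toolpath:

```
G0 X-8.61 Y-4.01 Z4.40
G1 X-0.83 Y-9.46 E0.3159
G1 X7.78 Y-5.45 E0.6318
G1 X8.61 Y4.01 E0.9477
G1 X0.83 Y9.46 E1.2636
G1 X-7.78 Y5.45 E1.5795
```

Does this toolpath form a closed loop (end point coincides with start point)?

no

Start point (G0): (-8.61, -4.01). End point (last G1): the path does not return to the start — open.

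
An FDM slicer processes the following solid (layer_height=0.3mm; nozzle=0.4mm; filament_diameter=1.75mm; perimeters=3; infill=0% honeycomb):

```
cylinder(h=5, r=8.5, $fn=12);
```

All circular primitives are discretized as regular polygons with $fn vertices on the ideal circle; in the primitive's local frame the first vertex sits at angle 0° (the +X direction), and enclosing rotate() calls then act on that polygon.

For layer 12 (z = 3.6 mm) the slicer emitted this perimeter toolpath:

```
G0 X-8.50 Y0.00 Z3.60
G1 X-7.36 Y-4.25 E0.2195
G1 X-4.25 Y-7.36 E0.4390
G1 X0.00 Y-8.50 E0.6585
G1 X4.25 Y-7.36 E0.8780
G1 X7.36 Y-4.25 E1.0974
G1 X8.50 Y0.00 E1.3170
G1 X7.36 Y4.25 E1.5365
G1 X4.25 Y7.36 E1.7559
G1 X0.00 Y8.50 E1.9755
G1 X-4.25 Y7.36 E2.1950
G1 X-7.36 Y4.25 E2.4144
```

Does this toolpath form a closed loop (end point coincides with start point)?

no

Start point (G0): (-8.50, 0.00). End point (last G1): the path does not return to the start — open.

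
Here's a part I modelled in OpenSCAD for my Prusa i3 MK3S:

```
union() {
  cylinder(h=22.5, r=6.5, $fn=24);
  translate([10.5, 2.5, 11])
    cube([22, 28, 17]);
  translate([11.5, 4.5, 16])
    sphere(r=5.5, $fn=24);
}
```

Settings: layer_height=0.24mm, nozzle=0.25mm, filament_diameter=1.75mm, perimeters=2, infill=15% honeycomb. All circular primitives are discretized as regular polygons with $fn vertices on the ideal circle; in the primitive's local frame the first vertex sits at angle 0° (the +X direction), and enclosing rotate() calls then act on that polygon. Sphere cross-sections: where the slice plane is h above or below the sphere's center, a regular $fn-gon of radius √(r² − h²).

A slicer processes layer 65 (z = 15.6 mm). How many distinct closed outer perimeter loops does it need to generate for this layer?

2

At z = 15.6 mm: the r=6.5 cylinder gives a regular 24-gon of circumradius 6.5 (constant along its height); the cube at (10.5, 2.5) is present — its section is the full 22×28 rectangle; the r=5.5 sphere at (11.5, 4.5) slices to a regular 24-gon of circumradius 5.485 (√(r²−h²) with h=0.4 from center); Merging all regions: the regions partially overlap (shared area 41.44 mm²), so overlapping operands fuse into one piece — 2 connected regions. The result has 2 disconnected regions.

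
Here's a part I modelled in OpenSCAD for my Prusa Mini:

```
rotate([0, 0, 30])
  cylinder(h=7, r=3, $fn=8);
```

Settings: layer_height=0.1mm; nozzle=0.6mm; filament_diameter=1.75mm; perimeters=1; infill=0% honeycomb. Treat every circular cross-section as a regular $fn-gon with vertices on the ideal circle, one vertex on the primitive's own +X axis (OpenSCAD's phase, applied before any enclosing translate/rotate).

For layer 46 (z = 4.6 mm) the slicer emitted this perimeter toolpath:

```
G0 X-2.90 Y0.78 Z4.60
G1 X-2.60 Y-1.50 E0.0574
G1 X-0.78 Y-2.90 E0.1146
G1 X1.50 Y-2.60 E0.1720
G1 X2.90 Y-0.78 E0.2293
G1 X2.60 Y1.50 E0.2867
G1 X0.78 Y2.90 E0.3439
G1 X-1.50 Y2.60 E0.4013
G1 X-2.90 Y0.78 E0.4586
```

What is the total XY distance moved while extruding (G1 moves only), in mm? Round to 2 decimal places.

Sum the Euclidean lengths of each G1 segment: total = 18.38 mm.

18.38 mm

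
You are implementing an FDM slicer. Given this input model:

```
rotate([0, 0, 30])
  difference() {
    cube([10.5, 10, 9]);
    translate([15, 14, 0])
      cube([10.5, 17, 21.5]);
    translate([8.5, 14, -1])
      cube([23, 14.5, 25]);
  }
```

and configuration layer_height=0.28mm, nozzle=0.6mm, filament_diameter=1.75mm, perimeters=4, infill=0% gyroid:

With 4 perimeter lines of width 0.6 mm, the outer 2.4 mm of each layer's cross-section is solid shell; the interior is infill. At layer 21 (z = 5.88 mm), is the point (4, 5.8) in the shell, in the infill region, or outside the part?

infill

At z = 5.88 mm: the cube is present — its section is the full 10.5×10 rectangle; the 10.5×17 cube at (15, 14) contributes its full rectangle; the cube at (8.5, 14) (footprint 23×14.5) is included at this height; Taking the first minus the rest: starting from the 10.5×10 cube, the 10.5×17 cube at (15, 14) misses the remaining region (no effect); the 23×14.5 cube at (8.5, 14) misses the remaining region (no effect) — 1 connected region; (whole slice rotated 30° about Z — lengths, areas and connectivity unchanged). Overall, the cross-section is a single solid region. Undo the 30° rotation: the query point maps to (6.364, 3.023) in the un-rotated model frame. The nearest boundary edge runs (10.50, 0.00)→(0.00, 0.00); distance from the point to it = 3.02 mm. The point is inside the cross-section and 3.02 mm from the nearest boundary — more than the 2.4 mm shell width (4 × 0.6), so it's in the infill interior.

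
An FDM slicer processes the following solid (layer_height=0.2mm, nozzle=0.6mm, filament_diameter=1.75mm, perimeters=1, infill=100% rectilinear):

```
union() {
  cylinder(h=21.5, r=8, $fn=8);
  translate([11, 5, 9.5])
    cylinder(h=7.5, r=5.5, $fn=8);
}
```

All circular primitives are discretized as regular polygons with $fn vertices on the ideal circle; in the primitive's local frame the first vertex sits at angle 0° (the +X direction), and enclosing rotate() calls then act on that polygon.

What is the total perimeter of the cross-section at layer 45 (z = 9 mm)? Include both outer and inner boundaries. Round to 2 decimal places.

At z = 9 mm: the cylinder: section is a regular 8-gon, circumradius r=8 (perimeter = 2·8·8.000·sin(180°/8) = 48.98 mm); the cylinder at (11, 5) does not reach this height (z outside [9.5, 17]); Merging all regions: only the r=8 cylinder is present, so the union is just that shape — boundary = 48.98 mm. Overall, the cross-section is a single solid region. Total boundary length (outer) = 48.98 mm.

48.98 mm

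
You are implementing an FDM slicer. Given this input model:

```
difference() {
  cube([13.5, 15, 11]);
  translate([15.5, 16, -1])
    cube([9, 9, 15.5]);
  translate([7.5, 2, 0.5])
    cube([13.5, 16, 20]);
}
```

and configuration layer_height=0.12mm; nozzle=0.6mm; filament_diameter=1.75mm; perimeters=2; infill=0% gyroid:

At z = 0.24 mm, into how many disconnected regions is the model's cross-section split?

1

At z = 0.24 mm: the 13.5×15 cube contributes its full rectangle; the cube at (15.5, 16) (footprint 9×9) is included at this height; the cube at (7.5, 2) is absent (z outside [0.5, 20.5]); Taking the first minus the rest: starting from the 13.5×15 cube, the 9×9 cube at (15.5, 16) misses the remaining region (no effect) — 1 connected region. The result has 1 disconnected region.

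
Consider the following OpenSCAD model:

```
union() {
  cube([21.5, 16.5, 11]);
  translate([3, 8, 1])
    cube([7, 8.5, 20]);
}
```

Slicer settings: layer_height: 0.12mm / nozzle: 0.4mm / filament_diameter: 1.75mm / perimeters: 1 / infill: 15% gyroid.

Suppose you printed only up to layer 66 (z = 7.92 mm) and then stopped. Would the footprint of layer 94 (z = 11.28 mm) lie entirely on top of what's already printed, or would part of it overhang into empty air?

Compare the two slices. At z = 7.92: the cube is present — its section is the full 21.5×16.5 rectangle (area 354.75 mm²); the cube at (3, 8) is present — its section is the full 7×8.5 rectangle (area 59.50 mm²); Merging all regions: the 7×8.5 cube at (3, 8) lies entirely inside the 21.5×16.5 cube, so the union is just the 21.5×16.5 cube — area = 354.75 mm². At z = 11.28: the cube is absent (z outside [0, 11]); the cube at (3, 8) (footprint 7×8.5) is included at this height (area 59.50 mm²); Taking the union: only the 7×8.5 cube at (3, 8) is present, so the union is just that shape — area = 59.50 mm². Checking containment: the cross-section at z = 11.28 is a subset of the cross-section at z = 7.92.

entirely on top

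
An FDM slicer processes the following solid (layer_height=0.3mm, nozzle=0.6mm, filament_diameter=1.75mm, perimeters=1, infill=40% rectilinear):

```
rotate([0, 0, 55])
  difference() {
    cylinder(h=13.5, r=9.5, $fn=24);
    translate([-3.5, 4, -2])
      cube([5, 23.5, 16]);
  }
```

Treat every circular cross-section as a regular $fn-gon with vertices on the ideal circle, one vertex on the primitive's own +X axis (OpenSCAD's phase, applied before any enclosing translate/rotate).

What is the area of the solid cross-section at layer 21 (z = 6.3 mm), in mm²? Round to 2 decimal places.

At z = 6.3 mm: the r=9.5 cylinder contributes a regular 24-gon of circumradius 9.5 (area = (24/2)·9.500²·sin(360°/24) = 280.30 mm²); the 5×23.5 cube at (-3.5, 4) contributes its full rectangle (area 117.50 mm²); Taking the first minus the rest: starting from the r=9.5 cylinder (280.30 mm²), the 5×23.5 cube at (-3.5, 4) partially overlaps it — only the 26.39 mm² overlap (of its 117.50 mm²) is removed, clipping the outline — area = 253.91 mm²; (whole slice rotated 55° about Z — lengths, areas and connectivity unchanged). Overall, the cross-section is a single solid region. Net area = 253.91 mm².

253.91 mm²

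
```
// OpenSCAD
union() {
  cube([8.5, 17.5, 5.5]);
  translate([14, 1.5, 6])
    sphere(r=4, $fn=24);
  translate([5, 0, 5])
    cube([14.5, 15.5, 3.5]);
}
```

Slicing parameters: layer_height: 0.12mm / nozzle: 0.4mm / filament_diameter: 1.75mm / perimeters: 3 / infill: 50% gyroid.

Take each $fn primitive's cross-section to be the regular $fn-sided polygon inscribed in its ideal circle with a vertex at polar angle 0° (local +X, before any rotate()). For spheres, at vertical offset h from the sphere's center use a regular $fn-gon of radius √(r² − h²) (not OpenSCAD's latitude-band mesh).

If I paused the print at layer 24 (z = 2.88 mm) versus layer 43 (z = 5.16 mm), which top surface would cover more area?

layer 43 (z = 5.16 mm)

Layer 24 (z = 2.88): the 8.5×17.5 cube contributes its full rectangle (area 148.75 mm²); the sphere at (14, 1.5): section is a regular 24-gon, circumradius = √(r²−h²) = √(4²−3.12²) = 2.503 (area = (24/2)·2.503²·sin(360°/24) = 19.46 mm²); the cube at (5, 0) is absent (z outside [5, 8.5]); Combining (union): the 2 present regions are separate (no shared area or edge), so areas and boundary lengths simply add and each stays a separate island — area = 168.21 mm². So its area = 168.21 mm². Layer 43 (z = 5.16): the 8.5×17.5 cube contributes its full rectangle (area 148.75 mm²); the r=4 sphere at (14, 1.5) contributes a regular 24-gon of circumradius √(4²−0.84²) = 3.911 (area = (24/2)·3.911²·sin(360°/24) = 47.50 mm²); the cube at (5, 0) (footprint 14.5×15.5) is included at this height (area 224.75 mm²); Merging all regions: the regions partially overlap — summed areas 421.00 mm² minus the doubly-counted overlap 89.37 mm² gives 331.63 mm² — area = 331.63 mm². So its area = 331.63 mm². Layer 43 is larger (331.63 vs 168.21 mm²).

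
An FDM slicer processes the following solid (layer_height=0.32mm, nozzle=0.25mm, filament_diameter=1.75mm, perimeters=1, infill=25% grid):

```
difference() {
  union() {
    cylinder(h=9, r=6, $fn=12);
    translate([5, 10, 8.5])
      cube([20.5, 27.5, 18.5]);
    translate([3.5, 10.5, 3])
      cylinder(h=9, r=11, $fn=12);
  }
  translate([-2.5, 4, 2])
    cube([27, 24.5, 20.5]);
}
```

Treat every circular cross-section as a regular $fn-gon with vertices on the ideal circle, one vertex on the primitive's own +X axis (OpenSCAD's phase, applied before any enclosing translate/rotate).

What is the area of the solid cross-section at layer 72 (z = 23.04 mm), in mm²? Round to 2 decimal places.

563.75 mm²

At z = 23.04 mm: the cylinder is not intersected at this z (z outside [0, 9]); the cube at (5, 10) (footprint 20.5×27.5) is included at this height (area 563.75 mm²); the cylinder at (3.5, 10.5) is absent (z outside [3, 12]); Combining (union): only the 20.5×27.5 cube at (5, 10) is present, so the union is just that shape — area = 563.75 mm²; the cube at (-2.5, 4) is not intersected at this z (z outside [2, 22.5]); Taking the first minus the rest: none of the subtracted shapes is present at this height, so the result so far is unchanged — area = 563.75 mm². Overall, the cross-section is a single solid region. Net area = 563.75 mm².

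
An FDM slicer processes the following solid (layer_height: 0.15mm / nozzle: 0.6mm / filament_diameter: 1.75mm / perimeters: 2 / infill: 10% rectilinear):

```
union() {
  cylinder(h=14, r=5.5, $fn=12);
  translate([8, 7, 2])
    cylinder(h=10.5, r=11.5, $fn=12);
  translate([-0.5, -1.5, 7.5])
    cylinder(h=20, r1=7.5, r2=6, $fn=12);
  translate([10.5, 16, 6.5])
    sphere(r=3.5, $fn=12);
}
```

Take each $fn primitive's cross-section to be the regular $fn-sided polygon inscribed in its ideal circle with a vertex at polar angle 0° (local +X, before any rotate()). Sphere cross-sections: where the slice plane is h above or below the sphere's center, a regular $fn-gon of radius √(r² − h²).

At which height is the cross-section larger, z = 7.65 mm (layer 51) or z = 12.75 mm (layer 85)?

layer 51 (z = 7.65 mm)

Layer 51 (z = 7.65): the r=5.5 cylinder gives a regular 12-gon of circumradius 5.5 (constant along its height) (area = (12/2)·5.500²·sin(360°/12) = 90.75 mm²); the cylinder at (8, 7): section is a regular 12-gon, circumradius r=11.5 (area = (12/2)·11.500²·sin(360°/12) = 396.75 mm²); the cone at (-0.5, -1.5) (r1=7.5→r2=6) has section circumradius 7.489 here — a regular 12-gon (area = (12/2)·7.489²·sin(360°/12) = 168.24 mm²); the sphere at (10.5, 16): section is a regular 12-gon, circumradius = √(r²−h²) = √(3.5²−1.15²) = 3.306 (area = (12/2)·3.306²·sin(360°/12) = 32.78 mm²); Taking the union: the regions partially overlap — summed areas 688.53 mm² minus the doubly-counted overlap 179.29 mm² gives 509.23 mm² — area = 509.23 mm². So its area = 509.23 mm². Layer 85 (z = 12.75): the cylinder: section is a regular 12-gon, circumradius r=5.5 (area = (12/2)·5.500²·sin(360°/12) = 90.75 mm²); the cylinder at (8, 7) is not intersected at this z (z outside [2, 12.5]); the cone at (-0.5, -1.5) (r1=7.5→r2=6) has section circumradius 7.106 here — a regular 12-gon (area = (12/2)·7.106²·sin(360°/12) = 151.50 mm²); the sphere at (10.5, 16) is absent (|z−center|=6.250 > r=3.5); Taking the union: the regions partially overlap — summed areas 242.25 mm² minus the doubly-counted overlap 90.67 mm² gives 151.57 mm² — area = 151.57 mm². So its area = 151.57 mm². Layer 51 is larger (509.23 vs 151.57 mm²).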